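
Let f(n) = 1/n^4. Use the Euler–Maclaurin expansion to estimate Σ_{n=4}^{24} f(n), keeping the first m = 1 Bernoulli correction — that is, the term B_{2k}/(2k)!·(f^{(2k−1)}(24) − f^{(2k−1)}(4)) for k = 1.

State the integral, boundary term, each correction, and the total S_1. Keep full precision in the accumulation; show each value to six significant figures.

S_1 ≈ 0.00746433

The integral term ∫_4^24 1/x^4 dx = 0.00518422.
Boundary: ½(f(4) + f(24)) = ½(0.00390625 + 3.01408e-06) = 0.00195463.
So far: 0.00713885.
k=1: B_{2}/(2)! × [f^{(1)}(24) − f^{(1)}(4)] = 1/12 × (-5.02347e-07 − (-0.00390625)) = 0.000325479.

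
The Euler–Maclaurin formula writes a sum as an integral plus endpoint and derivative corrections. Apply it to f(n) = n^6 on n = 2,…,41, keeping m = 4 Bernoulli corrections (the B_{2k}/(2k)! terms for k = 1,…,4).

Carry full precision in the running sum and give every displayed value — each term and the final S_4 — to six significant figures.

S_4 ≈ 3.02550e+10

Integral: ∫_2^41 x^6 dx = 2.78220e+10.
½[f(2) + f(41)] = ½[64.0000 + 4.75010e+09] = 2.37505e+09.
Running total after boundary: 3.01971e+10.
k=1: B_{2}/(2)! × [f^{(1)}(41) − f^{(1)}(2)] = 1/12 × (6.95137e+08 − 192.000) = 5.79281e+07.
Running total after k=1: 3.02550e+10.
k=2: B_{4}/(4)! × [f^{(3)}(41) − f^{(3)}(2)] = −1/720 × (8.27052e+06 − 960.000) = -11485.5.
Running total after k=2: 3.02550e+10.
k=3: B_{6}/(6)! × [f^{(5)}(41) − f^{(5)}(2)] = 1/30240 × (29520.0 − 1440.00) = 0.928571.
Running total after k=3: 3.02550e+10.
k=4: B_{8}/(8)! × [f^{(7)}(41) − f^{(7)}(2)] = −1/1209600 × (0.00000 − 0.00000) = 0.00000.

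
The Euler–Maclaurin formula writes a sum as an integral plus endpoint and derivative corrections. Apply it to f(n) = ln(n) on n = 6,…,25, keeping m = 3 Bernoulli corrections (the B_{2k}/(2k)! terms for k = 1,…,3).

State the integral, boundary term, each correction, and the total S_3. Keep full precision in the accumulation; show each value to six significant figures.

Integral: ∫_6^25 ln(x) dx = 50.7213.
½[f(6) + f(25)] = ½[1.79176 + 3.21888] = 2.50532.
Running total after boundary: 53.2267.
Order-1 term: 1/12 · (0.0400000 − 0.166667) = -0.0105556.
Running total after k=1: 53.2161.
Order-2 term: −1/720 · (0.000128000 − 0.00925926) = 1.26823e-05.
Running total after k=2: 53.2161.
Order-3 term: 1/30240 · (2.45760e-06 − 0.00308642) = -1.01983e-07.

S_3 ≈ 53.2161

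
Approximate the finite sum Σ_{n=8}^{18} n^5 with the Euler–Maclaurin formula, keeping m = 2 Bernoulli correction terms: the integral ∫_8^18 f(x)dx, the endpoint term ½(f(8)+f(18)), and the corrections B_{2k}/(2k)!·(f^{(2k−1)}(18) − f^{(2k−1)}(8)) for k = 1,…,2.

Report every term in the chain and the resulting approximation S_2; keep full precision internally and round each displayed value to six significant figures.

S_2 ≈ 6.62819e+06

∫_8^18 x^5 dx evaluates to 5.62501e+06.
Boundary: ½(f(8) + f(18)) = ½(32768.0 + 1.88957e+06) = 961168.
Running total after boundary: 6.58618e+06.
k=1: B_{2}/(2)! × [f^{(1)}(18) − f^{(1)}(8)] = 1/12 × (524880 − 20480.0) = 42033.3.
Partial sum through k=1: 6.62821e+06.
k=2: B_{4}/(4)! × [f^{(3)}(18) − f^{(3)}(8)] = −1/720 × (19440.0 − 3840.00) = -21.6667.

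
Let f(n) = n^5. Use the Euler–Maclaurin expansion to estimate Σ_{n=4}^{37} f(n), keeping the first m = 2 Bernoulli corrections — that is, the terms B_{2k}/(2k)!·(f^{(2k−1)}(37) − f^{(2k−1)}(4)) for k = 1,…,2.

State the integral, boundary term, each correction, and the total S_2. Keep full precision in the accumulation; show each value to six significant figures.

∫_4^37 x^5 dx evaluates to 4.27620e+08.
Boundary: ½(f(4) + f(37)) = ½(1024.00 + 6.93440e+07) = 3.46725e+07.
So far: 4.62293e+08.
Correction k=1: B_{2}/2! · (f^{(1)}(37) − f^{(1)}(4)) = 1/12 · (9.37080e+06 − 1280.00) = 780794.
Partial sum through k=1: 4.63074e+08.
Correction k=2: B_{4}/4! · (f^{(3)}(37) − f^{(3)}(4)) = −1/720 · (82140.0 − 960.000) = -112.750.

S_2 ≈ 4.63074e+08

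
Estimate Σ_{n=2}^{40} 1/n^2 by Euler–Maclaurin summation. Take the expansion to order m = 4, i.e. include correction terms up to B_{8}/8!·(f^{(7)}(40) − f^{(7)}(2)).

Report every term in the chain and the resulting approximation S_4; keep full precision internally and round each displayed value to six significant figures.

∫_2^40 1/x^2 dx evaluates to 0.475000.
Endpoint term: (f(2) + f(40))/2 = (0.250000 + 0.000625000)/2 = 0.125312.
Running total after boundary: 0.600313.
Order-1 term: 1/12 · (-3.12500e-05 − (-0.250000)) = 0.0208307.
After k=1: 0.621143.
Order-2 term: −1/720 · (-2.34375e-07 − (-0.750000)) = -0.00104167.
After k=2: 0.620102.
Order-3 term: 1/30240 · (-4.39453e-09 − (-5.62500)) = 0.000186012.
After k=3: 0.620288.
Order-4 term: −1/1209600 · (-1.53809e-10 − (-78.7500)) = -6.51042e-05.

S_4 ≈ 0.620222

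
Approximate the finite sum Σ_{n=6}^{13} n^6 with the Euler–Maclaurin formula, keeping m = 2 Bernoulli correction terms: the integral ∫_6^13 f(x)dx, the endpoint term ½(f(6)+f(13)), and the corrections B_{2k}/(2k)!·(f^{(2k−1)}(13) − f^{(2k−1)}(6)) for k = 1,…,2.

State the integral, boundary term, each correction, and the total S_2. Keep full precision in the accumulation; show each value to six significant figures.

The integral term ∫_6^13 x^6 dx = 8.92408e+06.
½[f(6) + f(13)] = ½[46656.0 + 4.82681e+06] = 2.43673e+06.
Running total after boundary: 1.13608e+07.
Correction k=1: B_{2}/2! · (f^{(1)}(13) − f^{(1)}(6)) = 1/12 · (2.22776e+06 − 46656.0) = 181758.
Partial sum through k=1: 1.15426e+07.
Correction k=2: B_{4}/4! · (f^{(3)}(13) − f^{(3)}(6)) = −1/720 · (263640 − 25920.0) = -330.167.

S_2 ≈ 1.15422e+07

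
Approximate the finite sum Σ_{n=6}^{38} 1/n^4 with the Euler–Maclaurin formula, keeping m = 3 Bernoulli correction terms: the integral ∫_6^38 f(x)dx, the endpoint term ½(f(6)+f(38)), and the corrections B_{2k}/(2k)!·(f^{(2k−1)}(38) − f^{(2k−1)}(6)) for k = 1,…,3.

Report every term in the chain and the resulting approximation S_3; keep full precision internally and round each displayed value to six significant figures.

The integral term ∫_6^38 1/x^4 dx = 0.00153714.
Boundary: ½(f(6) + f(38)) = ½(0.000771605 + 4.79585e-07) = 0.000386042.
Running total after boundary: 0.00192318.
Correction k=1: B_{2}/2! · (f^{(1)}(38) − f^{(1)}(6)) = 1/12 · (-5.04826e-08 − (-0.000514403)) = 4.28627e-05.
Running total after k=1: 0.00196604.
Correction k=2: B_{4}/4! · (f^{(3)}(38) − f^{(3)}(6)) = −1/720 · (-1.04881e-09 − (-0.000428669)) = -5.95373e-07.
Running total after k=2: 0.00196544.
Correction k=3: B_{6}/6! · (f^{(5)}(38) − f^{(5)}(6)) = 1/30240 · (-4.06740e-11 − (-0.000666819)) = 2.20509e-08.

S_3 ≈ 0.00196547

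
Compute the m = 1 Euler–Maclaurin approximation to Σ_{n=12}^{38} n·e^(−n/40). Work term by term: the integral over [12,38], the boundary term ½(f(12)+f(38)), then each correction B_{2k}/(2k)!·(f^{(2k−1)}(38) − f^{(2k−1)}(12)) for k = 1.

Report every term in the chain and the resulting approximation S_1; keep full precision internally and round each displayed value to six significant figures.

The integral term ∫_12^38 x·e^(−x/40) dx = 334.270.
Boundary: ½(f(12) + f(38)) = ½(8.88982 + 14.6962) = 11.7930.
Integral + boundary = 346.063.
Correction k=1: B_{2}/2! · (f^{(1)}(38) − f^{(1)}(12)) = 1/12 · (0.0193371 − 0.518573) = -0.0416030.

S_1 ≈ 346.021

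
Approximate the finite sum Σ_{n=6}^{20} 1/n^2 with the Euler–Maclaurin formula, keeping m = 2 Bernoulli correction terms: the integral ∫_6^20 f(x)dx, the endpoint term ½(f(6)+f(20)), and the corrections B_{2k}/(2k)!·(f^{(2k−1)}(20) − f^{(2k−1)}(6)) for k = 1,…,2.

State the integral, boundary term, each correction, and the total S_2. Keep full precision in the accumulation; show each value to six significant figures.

S_2 ≈ 0.132552

Integral: ∫_6^20 1/x^2 dx = 0.116667.
Endpoint term: (f(6) + f(20))/2 = (0.0277778 + 0.00250000)/2 = 0.0151389.
Integral + boundary = 0.131806.
k=1: B_{2}/(2)! × [f^{(1)}(20) − f^{(1)}(6)] = 1/12 × (-0.000250000 − (-0.00925926)) = 0.000750772.
Running total after k=1: 0.132556.
k=2: B_{4}/(4)! × [f^{(3)}(20) − f^{(3)}(6)] = −1/720 × (-7.50000e-06 − (-0.00308642)) = -4.27628e-06.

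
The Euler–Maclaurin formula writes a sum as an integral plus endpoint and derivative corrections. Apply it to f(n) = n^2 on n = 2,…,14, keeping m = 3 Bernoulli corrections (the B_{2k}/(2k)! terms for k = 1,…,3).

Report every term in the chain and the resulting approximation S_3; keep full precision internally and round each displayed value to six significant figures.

S_3 ≈ 1014.00

The integral term ∫_2^14 x^2 dx = 912.000.
Endpoint term: (f(2) + f(14))/2 = (4.00000 + 196.000)/2 = 100.000.
Integral + boundary = 1012.00.
k=1: B_{2}/(2)! × [f^{(1)}(14) − f^{(1)}(2)] = 1/12 × (28.0000 − 4.00000) = 2.00000.
After k=1: 1014.00.
k=2: B_{4}/(4)! × [f^{(3)}(14) − f^{(3)}(2)] = −1/720 × (0.00000 − 0.00000) = 0.00000.
After k=2: 1014.00.
k=3: B_{6}/(6)! × [f^{(5)}(14) − f^{(5)}(2)] = 1/30240 × (0.00000 − 0.00000) = 0.00000.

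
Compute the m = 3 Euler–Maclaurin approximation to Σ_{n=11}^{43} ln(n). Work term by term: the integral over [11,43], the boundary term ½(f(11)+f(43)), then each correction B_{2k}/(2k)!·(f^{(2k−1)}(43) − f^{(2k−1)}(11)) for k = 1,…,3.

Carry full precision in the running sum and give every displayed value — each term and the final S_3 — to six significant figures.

The integral term ∫_11^43 ln(x) dx = 103.355.
Endpoint term: (f(11) + f(43))/2 = (2.39790 + 3.76120)/2 = 3.07955.
Running total after boundary: 106.434.
k=1: B_{2}/(2)! × [f^{(1)}(43) − f^{(1)}(11)] = 1/12 × (0.0232558 − 0.0909091) = -0.00563777.
After k=1: 106.429.
k=2: B_{4}/(4)! × [f^{(3)}(43) − f^{(3)}(11)] = −1/720 × (2.51550e-05 − 0.00150263) = 2.05205e-06.
After k=2: 106.429.
k=3: B_{6}/(6)! × [f^{(5)}(43) − f^{(5)}(11)] = 1/30240 × (1.63256e-07 − 0.000149021) = -4.92255e-09.

S_3 ≈ 106.429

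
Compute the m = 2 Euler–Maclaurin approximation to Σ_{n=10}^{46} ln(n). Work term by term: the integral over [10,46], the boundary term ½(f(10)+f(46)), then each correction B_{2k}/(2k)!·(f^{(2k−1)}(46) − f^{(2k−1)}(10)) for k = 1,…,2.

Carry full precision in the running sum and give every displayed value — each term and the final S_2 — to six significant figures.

S_2 ≈ 120.151

∫_10^46 ln(x) dx evaluates to 117.092.
Boundary: ½(f(10) + f(46)) = ½(2.30259 + 3.82864) = 3.06561.
So far: 120.157.
Correction k=1: B_{2}/2! · (f^{(1)}(46) − f^{(1)}(10)) = 1/12 · (0.0217391 − 0.100000) = -0.00652174.
After k=1: 120.151.
Correction k=2: B_{4}/4! · (f^{(3)}(46) − f^{(3)}(10)) = −1/720 · (2.05474e-05 − 0.00200000) = 2.74924e-06.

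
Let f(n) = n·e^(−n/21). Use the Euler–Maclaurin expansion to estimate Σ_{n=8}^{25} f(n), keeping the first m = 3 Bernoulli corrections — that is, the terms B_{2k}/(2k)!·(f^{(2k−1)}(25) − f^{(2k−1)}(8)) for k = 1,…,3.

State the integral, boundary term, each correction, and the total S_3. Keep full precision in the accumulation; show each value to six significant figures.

∫_8^25 x·e^(−x/21) dx evaluates to 122.337.
½[f(8) + f(25)] = ½[5.46568 + 7.60191] = 6.53380.
So far: 128.871.
k=1: B_{2}/(2)! × [f^{(1)}(25) − f^{(1)}(8)] = 1/12 × (-0.0579193 − 0.422940) = -0.0400716.
After k=1: 128.831.
k=2: B_{4}/(4)! × [f^{(3)}(25) − f^{(3)}(8)] = −1/720 × (0.00124770 − 0.00405751) = 3.90252e-06.
After k=2: 128.831.
k=3: B_{6}/(6)! × [f^{(5)}(25) − f^{(5)}(8)] = 1/30240 × (5.95630e-06 − 1.62267e-05) = -3.39629e-10.

S_3 ≈ 128.831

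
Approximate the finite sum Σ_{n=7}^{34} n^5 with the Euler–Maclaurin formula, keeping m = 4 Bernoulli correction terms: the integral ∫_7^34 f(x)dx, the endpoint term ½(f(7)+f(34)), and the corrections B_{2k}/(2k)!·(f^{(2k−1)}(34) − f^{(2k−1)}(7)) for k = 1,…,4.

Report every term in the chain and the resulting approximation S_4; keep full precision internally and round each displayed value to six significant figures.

S_4 ≈ 2.80730e+08

∫_7^34 x^5 dx evaluates to 2.57448e+08.
Boundary: ½(f(7) + f(34)) = ½(16807.0 + 4.54354e+07) = 2.27261e+07.
Integral + boundary = 2.80174e+08.
Correction k=1: B_{2}/2! · (f^{(1)}(34) − f^{(1)}(7)) = 1/12 · (6.68168e+06 − 12005.0) = 555806.
Partial sum through k=1: 2.80730e+08.
Correction k=2: B_{4}/4! · (f^{(3)}(34) − f^{(3)}(7)) = −1/720 · (69360.0 − 2940.00) = -92.2500.
Partial sum through k=2: 2.80730e+08.
Correction k=3: B_{6}/6! · (f^{(5)}(34) − f^{(5)}(7)) = 1/30240 · (120.000 − 120.000) = 0.00000.
Partial sum through k=3: 2.80730e+08.
Correction k=4: B_{8}/8! · (f^{(7)}(34) − f^{(7)}(7)) = −1/1209600 · (0.00000 − 0.00000) = 0.00000.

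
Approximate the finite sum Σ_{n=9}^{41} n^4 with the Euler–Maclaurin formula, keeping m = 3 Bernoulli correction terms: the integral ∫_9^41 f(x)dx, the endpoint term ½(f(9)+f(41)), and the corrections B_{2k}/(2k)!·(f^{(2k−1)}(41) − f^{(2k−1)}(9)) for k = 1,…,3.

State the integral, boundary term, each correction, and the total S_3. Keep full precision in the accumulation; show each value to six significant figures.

S_3 ≈ 2.45983e+07

Integral: ∫_9^41 x^4 dx = 2.31594e+07.
Boundary: ½(f(9) + f(41)) = ½(6561.00 + 2.82576e+06) = 1.41616e+06.
So far: 2.45756e+07.
Order-1 term: 1/12 · (275684 − 2916.00) = 22730.7.
Running total after k=1: 2.45983e+07.
Order-2 term: −1/720 · (984.000 − 216.000) = -1.06667.
Running total after k=2: 2.45983e+07.
Order-3 term: 1/30240 · (0.00000 − 0.00000) = 0.00000.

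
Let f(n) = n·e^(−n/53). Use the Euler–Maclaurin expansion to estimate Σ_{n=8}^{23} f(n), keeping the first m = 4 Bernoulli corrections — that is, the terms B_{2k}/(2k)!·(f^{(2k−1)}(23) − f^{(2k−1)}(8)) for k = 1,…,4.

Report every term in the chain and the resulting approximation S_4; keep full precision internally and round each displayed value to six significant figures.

The integral term ∫_8^23 x·e^(−x/53) dx = 170.156.
½[f(8) + f(23)] = ½[6.87917 + 14.9025] = 10.8909.
Running total after boundary: 181.047.
Order-1 term: 1/12 · (0.366757 − 0.730101) = -0.0302787.
After k=1: 181.016.
Order-2 term: −1/720 · (0.000591894 − 0.000872159) = 3.89256e-07.
After k=2: 181.016.
Order-3 term: 1/30240 · (3.74946e-07 − 5.28445e-07) = -5.07603e-12.
After k=3: 181.016.
Order-4 term: −1/1209600 · (1.91947e-10 − 2.65718e-10) = 6.09885e-17.

S_4 ≈ 181.016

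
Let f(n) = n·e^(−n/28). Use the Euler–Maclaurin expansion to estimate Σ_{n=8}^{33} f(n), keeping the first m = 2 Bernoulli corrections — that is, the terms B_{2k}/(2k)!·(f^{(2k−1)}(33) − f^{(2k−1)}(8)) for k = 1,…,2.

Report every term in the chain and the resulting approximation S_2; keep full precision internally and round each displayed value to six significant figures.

S_2 ≈ 239.941

The integral term ∫_8^33 x·e^(−x/28) dx = 231.907.
½[f(8) + f(33)] = ½[6.01182 + 10.1547] = 8.08326.
So far: 239.990.
Correction k=1: B_{2}/2! · (f^{(1)}(33) − f^{(1)}(8)) = 1/12 · (-0.0549496 − 0.536769) = -0.0493099.
After k=1: 239.941.
Correction k=2: B_{4}/4! · (f^{(3)}(33) − f^{(3)}(8)) = −1/720 · (0.000714906 − 0.00260169) = 2.62053e-06.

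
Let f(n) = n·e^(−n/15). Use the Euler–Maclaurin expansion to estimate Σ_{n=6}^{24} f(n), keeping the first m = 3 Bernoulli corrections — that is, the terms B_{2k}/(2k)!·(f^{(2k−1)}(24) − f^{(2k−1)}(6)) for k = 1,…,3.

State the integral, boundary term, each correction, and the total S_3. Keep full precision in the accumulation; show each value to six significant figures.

S_3 ≈ 97.4315

Integral: ∫_6^24 x·e^(−x/15) dx = 93.0414.
Boundary: ½(f(6) + f(24)) = ½(4.02192 + 4.84552) = 4.43372.
So far: 97.4751.
Correction k=1: B_{2}/2! · (f^{(1)}(24) − f^{(1)}(6)) = 1/12 · (-0.121138 − 0.402192) = -0.0436108.
Partial sum through k=1: 97.4315.
Correction k=2: B_{4}/4! · (f^{(3)}(24) − f^{(3)}(6)) = −1/720 · (0.00125625 − 0.00774592) = 9.01344e-06.
Partial sum through k=2: 97.4315.
Correction k=3: B_{6}/6! · (f^{(5)}(24) − f^{(5)}(6)) = 1/30240 · (1.35595e-05 − 6.09081e-05) = -1.56576e-09.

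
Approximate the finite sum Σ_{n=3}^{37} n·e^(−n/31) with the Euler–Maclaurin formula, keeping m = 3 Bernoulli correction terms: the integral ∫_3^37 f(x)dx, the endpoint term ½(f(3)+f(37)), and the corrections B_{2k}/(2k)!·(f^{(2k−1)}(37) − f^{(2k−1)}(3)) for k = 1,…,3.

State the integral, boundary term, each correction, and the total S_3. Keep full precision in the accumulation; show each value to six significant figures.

S_3 ≈ 324.650

Integral: ∫_3^37 x·e^(−x/31) dx = 317.753.
½[f(3) + f(37)] = ½[2.72328 + 11.2163] = 6.96980.
So far: 324.723.
Order-1 term: 1/12 · (-0.0586730 − 0.819913) = -0.0732155.
Partial sum through k=1: 324.650.
Order-2 term: −1/720 · (0.000569838 − 0.00274239) = 3.01743e-06.
Partial sum through k=2: 324.650.
Order-3 term: 1/30240 · (1.24946e-06 − 4.81955e-06) = -1.18059e-10.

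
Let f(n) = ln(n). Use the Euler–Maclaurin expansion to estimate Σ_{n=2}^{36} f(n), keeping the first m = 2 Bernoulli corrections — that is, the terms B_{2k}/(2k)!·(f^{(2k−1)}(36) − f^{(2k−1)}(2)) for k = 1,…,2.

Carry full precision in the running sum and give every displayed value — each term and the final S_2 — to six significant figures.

S_2 ≈ 95.7197

∫_2^36 ln(x) dx evaluates to 93.6204.
Endpoint term: (f(2) + f(36))/2 = (0.693147 + 3.58352)/2 = 2.13833.
Running total after boundary: 95.7587.
k=1: B_{2}/(2)! × [f^{(1)}(36) − f^{(1)}(2)] = 1/12 × (0.0277778 − 0.500000) = -0.0393519.
Partial sum through k=1: 95.7194.
k=2: B_{4}/(4)! × [f^{(3)}(36) − f^{(3)}(2)] = −1/720 × (4.28669e-05 − 0.250000) = 0.000347163.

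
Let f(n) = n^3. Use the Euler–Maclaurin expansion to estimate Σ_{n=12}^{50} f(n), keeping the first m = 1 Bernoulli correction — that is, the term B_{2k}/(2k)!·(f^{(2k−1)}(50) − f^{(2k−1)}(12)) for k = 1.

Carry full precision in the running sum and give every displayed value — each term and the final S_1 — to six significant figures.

S_1 ≈ 1.62127e+06

The integral term ∫_12^50 x^3 dx = 1.55732e+06.
Endpoint term: (f(12) + f(50))/2 = (1728.00 + 125000)/2 = 63364.0.
So far: 1.62068e+06.
Correction k=1: B_{2}/2! · (f^{(1)}(50) − f^{(1)}(12)) = 1/12 · (7500.00 − 432.000) = 589.000.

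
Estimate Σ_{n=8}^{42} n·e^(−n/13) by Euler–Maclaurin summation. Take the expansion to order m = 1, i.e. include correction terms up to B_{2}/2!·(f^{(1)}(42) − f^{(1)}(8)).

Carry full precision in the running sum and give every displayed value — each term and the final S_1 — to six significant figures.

S_1 ≈ 122.243

The integral term ∫_8^42 x·e^(−x/13) dx = 119.276.
Boundary: ½(f(8) + f(42)) = ½(4.32346 + 1.66014) = 2.99180.
Integral + boundary = 122.268.
Correction k=1: B_{2}/2! · (f^{(1)}(42) − f^{(1)}(8)) = 1/12 · (-0.0881758 − 0.207859) = -0.0246696.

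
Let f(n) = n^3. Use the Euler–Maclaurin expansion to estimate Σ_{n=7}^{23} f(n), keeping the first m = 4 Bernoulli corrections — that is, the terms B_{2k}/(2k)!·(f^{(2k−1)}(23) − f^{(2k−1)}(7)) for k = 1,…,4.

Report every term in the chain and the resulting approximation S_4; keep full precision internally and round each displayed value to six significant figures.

S_4 ≈ 75735.0

∫_7^23 x^3 dx evaluates to 69360.0.
Endpoint term: (f(7) + f(23))/2 = (343.000 + 12167.0)/2 = 6255.00.
Running total after boundary: 75615.0.
Order-1 term: 1/12 · (1587.00 − 147.000) = 120.000.
After k=1: 75735.0.
Order-2 term: −1/720 · (6.00000 − 6.00000) = 0.00000.
After k=2: 75735.0.
Order-3 term: 1/30240 · (0.00000 − 0.00000) = 0.00000.
After k=3: 75735.0.
Order-4 term: −1/1209600 · (0.00000 − 0.00000) = 0.00000.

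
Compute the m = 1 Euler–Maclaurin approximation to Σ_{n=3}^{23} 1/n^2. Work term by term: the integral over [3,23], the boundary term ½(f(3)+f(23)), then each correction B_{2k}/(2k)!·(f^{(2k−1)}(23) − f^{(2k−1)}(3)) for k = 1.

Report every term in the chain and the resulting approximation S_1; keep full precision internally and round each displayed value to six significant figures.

S_1 ≈ 0.352515

Integral: ∫_3^23 1/x^2 dx = 0.289855.
Endpoint term: (f(3) + f(23))/2 = (0.111111 + 0.00189036)/2 = 0.0565007.
Integral + boundary = 0.346356.
Correction k=1: B_{2}/2! · (f^{(1)}(23) − f^{(1)}(3)) = 1/12 · (-0.000164379 − (-0.0740741)) = 0.00615914.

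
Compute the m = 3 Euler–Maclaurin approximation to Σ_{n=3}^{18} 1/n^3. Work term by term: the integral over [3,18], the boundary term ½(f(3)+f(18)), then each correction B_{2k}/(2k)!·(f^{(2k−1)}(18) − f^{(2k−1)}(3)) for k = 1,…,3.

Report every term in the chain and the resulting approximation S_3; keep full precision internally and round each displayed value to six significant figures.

The integral term ∫_3^18 1/x^3 dx = 0.0540123.
Boundary: ½(f(3) + f(18)) = ½(0.0370370 + 0.000171468) = 0.0186043.
Running total after boundary: 0.0726166.
k=1: B_{2}/(2)! × [f^{(1)}(18) − f^{(1)}(3)] = 1/12 × (-2.85780e-05 − (-0.0370370)) = 0.00308404.
After k=1: 0.0757006.
k=2: B_{4}/(4)! × [f^{(3)}(18) − f^{(3)}(3)] = −1/720 × (-1.76407e-06 − (-0.0823045)) = -0.000114309.
After k=2: 0.0755863.
k=3: B_{6}/(6)! × [f^{(5)}(18) − f^{(5)}(3)] = 1/30240 × (-2.28676e-07 − (-0.384088)) = 1.27013e-05.

S_3 ≈ 0.0755990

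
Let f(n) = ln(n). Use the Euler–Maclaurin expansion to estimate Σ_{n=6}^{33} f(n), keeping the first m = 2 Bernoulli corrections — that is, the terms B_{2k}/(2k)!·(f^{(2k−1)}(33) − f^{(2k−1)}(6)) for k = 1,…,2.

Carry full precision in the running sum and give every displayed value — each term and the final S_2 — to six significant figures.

∫_6^33 ln(x) dx evaluates to 77.6342.
Boundary: ½(f(6) + f(33)) = ½(1.79176 + 3.49651) = 2.64413.
Running total after boundary: 80.2783.
Order-1 term: 1/12 · (0.0303030 − 0.166667) = -0.0113636.
Running total after k=1: 80.2670.
Order-2 term: −1/720 · (5.56529e-05 − 0.00925926) = 1.27828e-05.

S_2 ≈ 80.2670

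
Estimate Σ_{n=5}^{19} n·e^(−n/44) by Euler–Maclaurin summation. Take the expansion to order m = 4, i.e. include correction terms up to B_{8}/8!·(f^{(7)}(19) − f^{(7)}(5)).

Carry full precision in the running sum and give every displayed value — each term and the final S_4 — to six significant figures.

S_4 ≈ 132.837

Integral: ∫_5^19 x·e^(−x/44) dx = 124.472.
Boundary: ½(f(5) + f(19)) = ½(4.46291 + 12.3372) = 8.40007.
Running total after boundary: 132.872.
Correction k=1: B_{2}/2! · (f^{(1)}(19) − f^{(1)}(5)) = 1/12 · (0.368936 − 0.791153) = -0.0351847.
After k=1: 132.837.
Correction k=2: B_{4}/4! · (f^{(3)}(19) − f^{(3)}(5)) = −1/720 · (0.000861359 − 0.00133074) = 6.51922e-07.
After k=2: 132.837.
Correction k=3: B_{6}/6! · (f^{(5)}(19) − f^{(5)}(5)) = 1/30240 · (7.91401e-07 − 1.16365e-06) = -1.23099e-11.
After k=3: 132.837.
Correction k=4: B_{8}/8! · (f^{(7)}(19) − f^{(7)}(5)) = −1/1209600 · (5.87750e-10 − 8.47076e-10) = 2.14389e-16.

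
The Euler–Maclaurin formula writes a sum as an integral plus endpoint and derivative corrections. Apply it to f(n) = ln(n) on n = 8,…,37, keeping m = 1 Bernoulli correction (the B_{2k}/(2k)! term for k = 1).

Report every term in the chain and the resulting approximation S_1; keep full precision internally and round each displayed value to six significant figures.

∫_8^37 ln(x) dx evaluates to 87.9684.
½[f(8) + f(37)] = ½[2.07944 + 3.61092] = 2.84518.
Running total after boundary: 90.8136.
Correction k=1: B_{2}/2! · (f^{(1)}(37) − f^{(1)}(8)) = 1/12 · (0.0270270 − 0.125000) = -0.00816441.

S_1 ≈ 90.8054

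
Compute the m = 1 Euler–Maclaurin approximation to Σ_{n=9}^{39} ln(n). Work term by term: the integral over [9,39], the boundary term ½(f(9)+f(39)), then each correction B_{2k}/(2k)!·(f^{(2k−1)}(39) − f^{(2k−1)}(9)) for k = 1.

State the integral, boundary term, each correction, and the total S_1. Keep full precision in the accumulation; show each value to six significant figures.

Integral: ∫_9^39 ln(x) dx = 93.1039.
Boundary: ½(f(9) + f(39)) = ½(2.19722 + 3.66356) = 2.93039.
Running total after boundary: 96.0343.
k=1: B_{2}/(2)! × [f^{(1)}(39) − f^{(1)}(9)] = 1/12 × (0.0256410 − 0.111111) = -0.00712251.

S_1 ≈ 96.0272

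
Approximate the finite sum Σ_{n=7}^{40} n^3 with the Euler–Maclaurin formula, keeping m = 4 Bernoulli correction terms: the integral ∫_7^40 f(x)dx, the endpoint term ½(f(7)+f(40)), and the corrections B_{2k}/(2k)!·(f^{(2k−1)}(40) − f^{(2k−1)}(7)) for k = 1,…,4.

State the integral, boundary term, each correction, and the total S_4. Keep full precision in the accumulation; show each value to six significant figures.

The integral term ∫_7^40 x^3 dx = 639400.
Endpoint term: (f(7) + f(40))/2 = (343.000 + 64000.0)/2 = 32171.5.
So far: 671571.
Correction k=1: B_{2}/2! · (f^{(1)}(40) − f^{(1)}(7)) = 1/12 · (4800.00 − 147.000) = 387.750.
Partial sum through k=1: 671959.
Correction k=2: B_{4}/4! · (f^{(3)}(40) − f^{(3)}(7)) = −1/720 · (6.00000 − 6.00000) = 0.00000.
Partial sum through k=2: 671959.
Correction k=3: B_{6}/6! · (f^{(5)}(40) − f^{(5)}(7)) = 1/30240 · (0.00000 − 0.00000) = 0.00000.
Partial sum through k=3: 671959.
Correction k=4: B_{8}/8! · (f^{(7)}(40) − f^{(7)}(7)) = −1/1209600 · (0.00000 − 0.00000) = 0.00000.

S_4 ≈ 671959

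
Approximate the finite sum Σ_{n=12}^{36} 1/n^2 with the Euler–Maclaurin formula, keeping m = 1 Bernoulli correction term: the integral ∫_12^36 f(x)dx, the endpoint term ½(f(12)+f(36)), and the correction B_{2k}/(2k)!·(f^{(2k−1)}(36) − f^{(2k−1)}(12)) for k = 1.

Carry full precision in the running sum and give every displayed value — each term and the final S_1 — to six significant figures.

S_1 ≈ 0.0595065

∫_12^36 1/x^2 dx evaluates to 0.0555556.
Endpoint term: (f(12) + f(36))/2 = (0.00694444 + 0.000771605)/2 = 0.00385802.
Integral + boundary = 0.0594136.
Order-1 term: 1/12 · (-4.28669e-05 − (-0.00115741)) = 9.28784e-05.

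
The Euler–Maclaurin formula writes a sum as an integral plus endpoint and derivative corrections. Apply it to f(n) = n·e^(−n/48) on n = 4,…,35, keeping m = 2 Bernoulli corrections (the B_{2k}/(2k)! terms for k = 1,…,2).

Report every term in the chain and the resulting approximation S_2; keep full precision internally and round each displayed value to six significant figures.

S_2 ≈ 385.126

Integral: ∫_4^35 x·e^(−x/48) dx = 374.905.
½[f(4) + f(35)] = ½[3.68018 + 16.8809] = 10.2805.
So far: 385.185.
Correction k=1: B_{2}/2! · (f^{(1)}(35) − f^{(1)}(4)) = 1/12 · (0.130626 − 0.843374) = -0.0593957.
Running total after k=1: 385.126.
Correction k=2: B_{4}/4! · (f^{(3)}(35) − f^{(3)}(4)) = −1/720 · (0.000475368 − 0.00116470) = 9.57402e-07.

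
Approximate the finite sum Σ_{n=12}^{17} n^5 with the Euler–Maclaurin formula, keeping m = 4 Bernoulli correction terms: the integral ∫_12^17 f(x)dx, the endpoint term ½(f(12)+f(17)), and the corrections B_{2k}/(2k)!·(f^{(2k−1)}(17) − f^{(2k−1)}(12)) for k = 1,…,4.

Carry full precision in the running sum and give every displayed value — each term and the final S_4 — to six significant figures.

Integral: ∫_12^17 x^5 dx = 3.52526e+06.
Boundary: ½(f(12) + f(17)) = ½(248832 + 1.41986e+06) = 834344.
So far: 4.35961e+06.
Correction k=1: B_{2}/2! · (f^{(1)}(17) − f^{(1)}(12)) = 1/12 · (417605 − 103680) = 26160.4.
Partial sum through k=1: 4.38577e+06.
Correction k=2: B_{4}/4! · (f^{(3)}(17) − f^{(3)}(12)) = −1/720 · (17340.0 − 8640.00) = -12.0833.
Partial sum through k=2: 4.38576e+06.
Correction k=3: B_{6}/6! · (f^{(5)}(17) − f^{(5)}(12)) = 1/30240 · (120.000 − 120.000) = 0.00000.
Partial sum through k=3: 4.38576e+06.
Correction k=4: B_{8}/8! · (f^{(7)}(17) − f^{(7)}(12)) = −1/1209600 · (0.00000 − 0.00000) = 0.00000.

S_4 ≈ 4.38576e+06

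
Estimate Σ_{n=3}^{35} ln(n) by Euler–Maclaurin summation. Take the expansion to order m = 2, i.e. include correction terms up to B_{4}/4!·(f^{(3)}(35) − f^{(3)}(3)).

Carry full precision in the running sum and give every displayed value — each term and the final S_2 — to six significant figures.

Integral: ∫_3^35 ln(x) dx = 89.1413.
Endpoint term: (f(3) + f(35))/2 = (1.09861 + 3.55535)/2 = 2.32698.
Integral + boundary = 91.4683.
Order-1 term: 1/12 · (0.0285714 − 0.333333) = -0.0253968.
Running total after k=1: 91.4429.
Order-2 term: −1/720 · (4.66472e-05 − 0.0740741) = 0.000102816.

S_2 ≈ 91.4430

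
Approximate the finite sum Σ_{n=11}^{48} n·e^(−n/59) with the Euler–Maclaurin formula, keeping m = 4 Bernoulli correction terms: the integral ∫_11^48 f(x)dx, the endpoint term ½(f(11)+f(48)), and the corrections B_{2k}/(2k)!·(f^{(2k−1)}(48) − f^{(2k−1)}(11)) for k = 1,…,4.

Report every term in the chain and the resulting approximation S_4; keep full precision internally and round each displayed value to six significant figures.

S_4 ≈ 644.262

Integral: ∫_11^48 x·e^(−x/59) dx = 629.108.
Boundary: ½(f(11) + f(48)) = ½(9.12899 + 21.2773) = 15.2032.
So far: 644.312.
Correction k=1: B_{2}/2! · (f^{(1)}(48) − f^{(1)}(11)) = 1/12 · (0.0826450 − 0.675179) = -0.0493779.
After k=1: 644.262.
Correction k=2: B_{4}/4! · (f^{(3)}(48) − f^{(3)}(11)) = −1/720 · (0.000278426 − 0.000670783) = 5.44940e-07.
After k=2: 644.262.
Correction k=3: B_{6}/6! · (f^{(5)}(48) − f^{(5)}(11)) = 1/30240 · (1.53148e-07 − 3.29677e-07) = -5.83757e-12.
After k=3: 644.262.
Correction k=4: B_{8}/8! · (f^{(7)}(48) − f^{(7)}(11)) = −1/1209600 · (6.50136e-11 − 1.34058e-10) = 5.70801e-17.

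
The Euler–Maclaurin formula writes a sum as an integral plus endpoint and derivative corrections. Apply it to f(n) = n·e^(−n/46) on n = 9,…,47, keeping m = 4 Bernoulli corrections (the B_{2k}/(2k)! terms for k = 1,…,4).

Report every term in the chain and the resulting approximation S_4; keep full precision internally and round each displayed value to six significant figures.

∫_9^47 x·e^(−x/46) dx evaluates to 540.470.
½[f(9) + f(47)] = ½[7.40068 + 16.9185] = 12.1596.
Running total after boundary: 552.629.
k=1: B_{2}/(2)! × [f^{(1)}(47) − f^{(1)}(9)] = 1/12 × (-0.00782540 − 0.661414) = -0.0557699.
Partial sum through k=1: 552.574.
k=2: B_{4}/(4)! × [f^{(3)}(47) − f^{(3)}(9)] = −1/720 × (0.000336537 − 0.00108980) = 1.04619e-06.
Partial sum through k=2: 552.574.
k=3: B_{6}/(6)! × [f^{(5)}(47) − f^{(5)}(9)] = 1/30240 × (3.19835e-07 − 8.82333e-07) = -1.86011e-11.
Partial sum through k=3: 552.574.
k=4: B_{8}/(8)! × [f^{(7)}(47) − f^{(7)}(9)] = −1/1209600 × (2.27139e-10 − 5.90567e-10) = 3.00452e-16.

S_4 ≈ 552.574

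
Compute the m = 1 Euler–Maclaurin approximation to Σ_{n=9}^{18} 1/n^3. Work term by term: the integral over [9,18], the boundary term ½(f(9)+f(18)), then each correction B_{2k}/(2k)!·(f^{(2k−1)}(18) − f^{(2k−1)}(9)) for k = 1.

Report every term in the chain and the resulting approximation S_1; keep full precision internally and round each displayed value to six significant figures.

∫_9^18 1/x^3 dx evaluates to 0.00462963.
Endpoint term: (f(9) + f(18))/2 = (0.00137174 + 0.000171468)/2 = 0.000771605.
Integral + boundary = 0.00540123.
k=1: B_{2}/(2)! × [f^{(1)}(18) − f^{(1)}(9)] = 1/12 × (-2.85780e-05 − (-0.000457247)) = 3.57225e-05.

S_1 ≈ 0.00543696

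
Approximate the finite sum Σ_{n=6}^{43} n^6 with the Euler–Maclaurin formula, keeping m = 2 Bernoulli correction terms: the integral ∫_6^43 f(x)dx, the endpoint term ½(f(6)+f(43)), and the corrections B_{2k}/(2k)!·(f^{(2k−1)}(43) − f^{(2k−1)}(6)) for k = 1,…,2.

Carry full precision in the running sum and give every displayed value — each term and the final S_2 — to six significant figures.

The integral term ∫_6^43 x^6 dx = 3.88312e+10.
Endpoint term: (f(6) + f(43))/2 = (46656.0 + 6.32136e+09)/2 = 3.16070e+09.
Integral + boundary = 4.19919e+10.
k=1: B_{2}/(2)! × [f^{(1)}(43) − f^{(1)}(6)] = 1/12 × (8.82051e+08 − 46656.0) = 7.35003e+07.
Partial sum through k=1: 4.20654e+10.
k=2: B_{4}/(4)! × [f^{(3)}(43) − f^{(3)}(6)] = −1/720 × (9.54084e+06 − 25920.0) = -13215.2.

S_2 ≈ 4.20654e+10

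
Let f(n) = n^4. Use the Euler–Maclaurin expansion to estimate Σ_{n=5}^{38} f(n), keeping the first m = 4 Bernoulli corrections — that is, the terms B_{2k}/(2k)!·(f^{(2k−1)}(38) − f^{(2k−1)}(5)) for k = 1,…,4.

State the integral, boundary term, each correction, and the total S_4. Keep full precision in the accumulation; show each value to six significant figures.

The integral term ∫_5^38 x^4 dx = 1.58464e+07.
½[f(5) + f(38)] = ½[625.000 + 2.08514e+06] = 1.04288e+06.
So far: 1.68893e+07.
Order-1 term: 1/12 · (219488 − 500.000) = 18249.0.
Partial sum through k=1: 1.69075e+07.
Order-2 term: −1/720 · (912.000 − 120.000) = -1.10000.
Partial sum through k=2: 1.69075e+07.
Order-3 term: 1/30240 · (0.00000 − 0.00000) = 0.00000.
Partial sum through k=3: 1.69075e+07.
Order-4 term: −1/1209600 · (0.00000 − 0.00000) = 0.00000.

S_4 ≈ 1.69075e+07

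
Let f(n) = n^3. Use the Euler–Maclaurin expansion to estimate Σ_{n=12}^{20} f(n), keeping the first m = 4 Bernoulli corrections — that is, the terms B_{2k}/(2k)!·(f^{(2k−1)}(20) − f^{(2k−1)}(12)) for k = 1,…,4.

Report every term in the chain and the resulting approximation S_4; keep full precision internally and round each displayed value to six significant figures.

∫_12^20 x^3 dx evaluates to 34816.0.
Boundary: ½(f(12) + f(20)) = ½(1728.00 + 8000.00) = 4864.00.
Integral + boundary = 39680.0.
k=1: B_{2}/(2)! × [f^{(1)}(20) − f^{(1)}(12)] = 1/12 × (1200.00 − 432.000) = 64.0000.
After k=1: 39744.0.
k=2: B_{4}/(4)! × [f^{(3)}(20) − f^{(3)}(12)] = −1/720 × (6.00000 − 6.00000) = 0.00000.
After k=2: 39744.0.
k=3: B_{6}/(6)! × [f^{(5)}(20) − f^{(5)}(12)] = 1/30240 × (0.00000 − 0.00000) = 0.00000.
After k=3: 39744.0.
k=4: B_{8}/(8)! × [f^{(7)}(20) − f^{(7)}(12)] = −1/1209600 × (0.00000 − 0.00000) = 0.00000.

S_4 ≈ 39744.0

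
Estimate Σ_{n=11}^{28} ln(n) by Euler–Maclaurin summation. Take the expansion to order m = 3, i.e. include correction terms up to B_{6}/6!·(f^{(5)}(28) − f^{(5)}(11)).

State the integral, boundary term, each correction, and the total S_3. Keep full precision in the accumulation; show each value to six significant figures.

S_3 ≈ 52.7853

Integral: ∫_11^28 ln(x) dx = 49.9249.
Endpoint term: (f(11) + f(28))/2 = (2.39790 + 3.33220)/2 = 2.86505.
Integral + boundary = 52.7899.
k=1: B_{2}/(2)! × [f^{(1)}(28) − f^{(1)}(11)] = 1/12 × (0.0357143 − 0.0909091) = -0.00459957.
Partial sum through k=1: 52.7853.
k=2: B_{4}/(4)! × [f^{(3)}(28) − f^{(3)}(11)] = −1/720 × (9.11079e-05 − 0.00150263) = 1.96045e-06.
Partial sum through k=2: 52.7853.
k=3: B_{6}/(6)! × [f^{(5)}(28) − f^{(5)}(11)] = 1/30240 × (1.39451e-06 − 0.000149021) = -4.88183e-09.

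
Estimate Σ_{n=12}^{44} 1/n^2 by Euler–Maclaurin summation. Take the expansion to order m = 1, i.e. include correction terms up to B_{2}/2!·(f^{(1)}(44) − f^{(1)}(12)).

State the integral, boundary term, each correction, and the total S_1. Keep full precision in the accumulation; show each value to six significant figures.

S_1 ≈ 0.0644310

The integral term ∫_12^44 1/x^2 dx = 0.0606061.
Boundary: ½(f(12) + f(44)) = ½(0.00694444 + 0.000516529) = 0.00373049.
Integral + boundary = 0.0643365.
Correction k=1: B_{2}/2! · (f^{(1)}(44) − f^{(1)}(12)) = 1/12 · (-2.34786e-05 − (-0.00115741)) = 9.44941e-05.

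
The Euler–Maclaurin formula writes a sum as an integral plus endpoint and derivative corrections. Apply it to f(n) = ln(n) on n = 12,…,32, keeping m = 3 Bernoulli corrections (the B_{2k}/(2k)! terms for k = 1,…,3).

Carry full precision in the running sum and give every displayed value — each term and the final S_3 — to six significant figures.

S_3 ≈ 64.0557

∫_12^32 ln(x) dx evaluates to 61.0847.
Endpoint term: (f(12) + f(32))/2 = (2.48491 + 3.46574)/2 = 2.97532.
Running total after boundary: 64.0600.
Order-1 term: 1/12 · (0.0312500 − 0.0833333) = -0.00434028.
After k=1: 64.0557.
Order-2 term: −1/720 · (6.10352e-05 − 0.00115741) = 1.52274e-06.
After k=2: 64.0557.
Order-3 term: 1/30240 · (7.15256e-07 − 9.64506e-05) = -3.16585e-09.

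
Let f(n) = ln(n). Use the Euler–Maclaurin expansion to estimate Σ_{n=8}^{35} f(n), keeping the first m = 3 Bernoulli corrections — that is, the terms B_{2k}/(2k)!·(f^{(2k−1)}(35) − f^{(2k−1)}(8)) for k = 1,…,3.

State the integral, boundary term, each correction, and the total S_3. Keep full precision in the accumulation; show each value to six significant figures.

S_3 ≈ 83.6110

Integral: ∫_8^35 ln(x) dx = 80.8016.
Endpoint term: (f(8) + f(35))/2 = (2.07944 + 3.55535)/2 = 2.81739.
Integral + boundary = 83.6190.
k=1: B_{2}/(2)! × [f^{(1)}(35) − f^{(1)}(8)] = 1/12 × (0.0285714 − 0.125000) = -0.00803571.
After k=1: 83.6110.
k=2: B_{4}/(4)! × [f^{(3)}(35) − f^{(3)}(8)] = −1/720 × (4.66472e-05 − 0.00390625) = 5.36056e-06.
After k=2: 83.6110.
k=3: B_{6}/(6)! × [f^{(5)}(35) − f^{(5)}(8)] = 1/30240 × (4.56952e-07 − 0.000732422) = -2.42052e-08.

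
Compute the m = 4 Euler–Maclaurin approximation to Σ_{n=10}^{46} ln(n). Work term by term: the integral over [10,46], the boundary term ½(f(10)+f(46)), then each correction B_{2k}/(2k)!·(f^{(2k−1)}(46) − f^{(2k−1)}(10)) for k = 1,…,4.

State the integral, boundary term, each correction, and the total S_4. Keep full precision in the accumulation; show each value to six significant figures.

∫_10^46 ln(x) dx evaluates to 117.092.
½[f(10) + f(46)] = ½[2.30259 + 3.82864] = 3.06561.
Integral + boundary = 120.157.
Correction k=1: B_{2}/2! · (f^{(1)}(46) − f^{(1)}(10)) = 1/12 · (0.0217391 − 0.100000) = -0.00652174.
Running total after k=1: 120.151.
Correction k=2: B_{4}/4! · (f^{(3)}(46) − f^{(3)}(10)) = −1/720 · (2.05474e-05 − 0.00200000) = 2.74924e-06.
Running total after k=2: 120.151.
Correction k=3: B_{6}/6! · (f^{(5)}(46) − f^{(5)}(10)) = 1/30240 · (1.16526e-07 − 0.000240000) = -7.93265e-09.
Running total after k=3: 120.151.
Correction k=4: B_{8}/8! · (f^{(7)}(46) − f^{(7)}(10)) = −1/1209600 · (1.65207e-09 − 7.20000e-05) = 5.95224e-11.

S_4 ≈ 120.151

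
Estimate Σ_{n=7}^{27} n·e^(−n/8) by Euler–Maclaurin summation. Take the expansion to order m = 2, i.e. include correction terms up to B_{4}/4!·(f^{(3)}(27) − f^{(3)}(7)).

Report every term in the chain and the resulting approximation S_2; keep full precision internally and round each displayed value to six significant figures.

∫_7^27 x·e^(−x/8) dx evaluates to 40.4424.
Endpoint term: (f(7) + f(27))/2 = (2.91803 + 0.923889)/2 = 1.92096.
Running total after boundary: 42.3633.
Correction k=1: B_{2}/2! · (f^{(1)}(27) − f^{(1)}(7)) = 1/12 · (-0.0812680 − 0.0521078) = -0.0111146.
Running total after k=1: 42.3522.
Correction k=2: B_{4}/4! · (f^{(3)}(27) − f^{(3)}(7)) = −1/720 · (-0.000200497 − 0.0138411) = 1.95022e-05.

S_2 ≈ 42.3522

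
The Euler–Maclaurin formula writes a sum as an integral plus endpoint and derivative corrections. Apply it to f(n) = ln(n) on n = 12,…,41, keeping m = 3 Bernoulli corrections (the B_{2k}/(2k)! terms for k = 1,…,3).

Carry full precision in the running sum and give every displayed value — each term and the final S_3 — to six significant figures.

S_3 ≈ 96.5319

Integral: ∫_12^41 ln(x) dx = 93.4376.
½[f(12) + f(41)] = ½[2.48491 + 3.71357] = 3.09924.
So far: 96.5368.
k=1: B_{2}/(2)! × [f^{(1)}(41) − f^{(1)}(12)] = 1/12 × (0.0243902 − 0.0833333) = -0.00491192.
Running total after k=1: 96.5319.
k=2: B_{4}/(4)! × [f^{(3)}(41) − f^{(3)}(12)] = −1/720 × (2.90187e-05 − 0.00115741) = 1.56721e-06.
Running total after k=2: 96.5319.
k=3: B_{6}/(6)! × [f^{(5)}(41) − f^{(5)}(12)] = 1/30240 × (2.07153e-07 − 9.64506e-05) = -3.18265e-09.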